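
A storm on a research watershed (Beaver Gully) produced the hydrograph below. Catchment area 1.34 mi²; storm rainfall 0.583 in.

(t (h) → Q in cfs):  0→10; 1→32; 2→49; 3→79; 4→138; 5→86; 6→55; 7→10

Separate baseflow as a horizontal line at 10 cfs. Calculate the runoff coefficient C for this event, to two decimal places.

ΣQ_DR = 379.0 cfs; V = ΣQ_DR·Δt = 1.364 × 10^6 ft³.
Runoff depth d = V / A = 0.4383 in.
C = d / P = 0.4383 / 0.583 = 0.75.

C ≈ 0.75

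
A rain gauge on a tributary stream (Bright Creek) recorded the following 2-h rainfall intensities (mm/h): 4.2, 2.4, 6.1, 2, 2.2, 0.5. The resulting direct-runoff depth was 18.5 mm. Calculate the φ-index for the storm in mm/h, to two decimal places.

φ ≈ 1.53 mm/h

Only the 5 blocks with intensity above φ contribute runoff: 4.2, 2.4, 6.1, 2, 2.2 mm/h.
Σ(I−φ)·Δt = d  ⇒  (4.2+2.4+6.1+2+2.2 − 5φ)·2 = 18.5
φ = (16.90 − 18.5/2) / 5 = 1.53 mm/h.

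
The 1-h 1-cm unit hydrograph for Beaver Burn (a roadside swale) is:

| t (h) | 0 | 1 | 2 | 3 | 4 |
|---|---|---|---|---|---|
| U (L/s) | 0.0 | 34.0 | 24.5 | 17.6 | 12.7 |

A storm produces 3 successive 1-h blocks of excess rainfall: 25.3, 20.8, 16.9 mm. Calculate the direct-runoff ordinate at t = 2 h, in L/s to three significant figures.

Q ≈ 133 L/s

By discrete convolution, Q_j = Σ (P_i / 10 mm) · U_{j−i}.
At t = 2 h (j=2): Q = (25.3/10)·24.5 + (20.8/10)·34.0 + (16.9/10)·0.0 = 133 L/s.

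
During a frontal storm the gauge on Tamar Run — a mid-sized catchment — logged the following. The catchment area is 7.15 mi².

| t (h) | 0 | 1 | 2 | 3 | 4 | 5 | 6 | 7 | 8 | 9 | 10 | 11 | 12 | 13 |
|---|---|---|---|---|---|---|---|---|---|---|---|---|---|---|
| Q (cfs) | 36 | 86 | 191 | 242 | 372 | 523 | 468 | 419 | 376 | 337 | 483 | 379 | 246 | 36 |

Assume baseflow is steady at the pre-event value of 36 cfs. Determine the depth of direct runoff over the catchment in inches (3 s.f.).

d ≈ 0.800 in

Direct runoff: 0.0, 50.0, 155.0, 206.0, 336.0, 487.0, 432.0, 383.0, 340.0, 301.0, 447.0, 343.0, 210.0, 0.0 cfs; ΣQ_DR = 3690 cfs.
V = ΣQ_DR · Δt = 3690 × 3600 s = 1.328 × 10^7 ft³.
Over A = 7.15 mi², depth = V / A = 0.800 in.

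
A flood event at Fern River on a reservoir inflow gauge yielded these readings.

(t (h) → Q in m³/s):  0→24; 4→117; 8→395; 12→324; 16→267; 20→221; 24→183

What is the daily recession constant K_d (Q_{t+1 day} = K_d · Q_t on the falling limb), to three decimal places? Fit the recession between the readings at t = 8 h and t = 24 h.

Between t = 8 h and t = 24 h the flow falls from 395 to 183 m³/s over 4×4 h = 16 h.
Per-interval ratio K = (183/395)^(1/4) = 0.8250; K_d = K^(24/4) = 0.315.

K_d ≈ 0.315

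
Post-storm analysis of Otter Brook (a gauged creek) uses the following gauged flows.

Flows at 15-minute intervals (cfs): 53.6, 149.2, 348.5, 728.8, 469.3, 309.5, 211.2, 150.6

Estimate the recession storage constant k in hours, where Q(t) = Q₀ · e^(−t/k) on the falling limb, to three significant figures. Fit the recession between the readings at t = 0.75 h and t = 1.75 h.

k ≈ 0.634 h

On the falling limb, Q drops from 728.8 to 150.6 cfs between t = 0.75 h and t = 1.75 h (Δt = 1 h).
k = −Δt / ln(Q₂/Q₁) = −1 / ln(150.6/728.8) = 0.634 h.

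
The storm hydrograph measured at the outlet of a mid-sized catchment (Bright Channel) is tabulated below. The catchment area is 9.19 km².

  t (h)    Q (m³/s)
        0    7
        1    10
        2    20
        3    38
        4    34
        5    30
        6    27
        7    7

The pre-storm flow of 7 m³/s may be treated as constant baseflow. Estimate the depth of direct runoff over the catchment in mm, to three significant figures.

d ≈ 45.8 mm

Direct runoff: 0.0, 3.0, 13.0, 31.0, 27.0, 23.0, 20.0, 0.0 m³/s; ΣQ_DR = 117.0 m³/s.
V = ΣQ_DR · Δt = 117.0 × 3600 s = 4.212 × 10^5 m³.
Over A = 9.19 km², depth = V / A = 45.8 mm.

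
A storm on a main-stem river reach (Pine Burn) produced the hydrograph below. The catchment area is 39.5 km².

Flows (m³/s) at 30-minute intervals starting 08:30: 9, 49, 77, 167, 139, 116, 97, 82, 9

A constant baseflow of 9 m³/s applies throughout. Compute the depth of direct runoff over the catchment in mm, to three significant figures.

d ≈ 30.3 mm

Direct runoff: 0.0, 40.0, 68.0, 158.0, 130.0, 107.0, 88.0, 73.0, 0.0 m³/s; ΣQ_DR = 664.0 m³/s.
V = ΣQ_DR · Δt = 664.0 × 1800 s = 1.195 × 10^6 m³.
Over A = 39.5 km², depth = V / A = 30.3 mm.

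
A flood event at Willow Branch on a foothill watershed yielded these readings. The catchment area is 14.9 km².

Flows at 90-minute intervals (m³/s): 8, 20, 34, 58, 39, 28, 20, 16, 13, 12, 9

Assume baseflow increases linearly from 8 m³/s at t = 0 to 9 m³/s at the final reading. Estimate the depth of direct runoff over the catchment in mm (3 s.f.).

d ≈ 59.3 mm

Direct runoff: 0.00, 11.90, 25.80, 49.70, 30.60, 19.50, 11.40, 7.30, 4.20, 3.10, 0.00 m³/s; ΣQ_DR = 163.5 m³/s.
V = ΣQ_DR · Δt = 163.5 × 5400 s = 8.829 × 10^5 m³.
Over A = 14.9 km², depth = V / A = 59.3 mm.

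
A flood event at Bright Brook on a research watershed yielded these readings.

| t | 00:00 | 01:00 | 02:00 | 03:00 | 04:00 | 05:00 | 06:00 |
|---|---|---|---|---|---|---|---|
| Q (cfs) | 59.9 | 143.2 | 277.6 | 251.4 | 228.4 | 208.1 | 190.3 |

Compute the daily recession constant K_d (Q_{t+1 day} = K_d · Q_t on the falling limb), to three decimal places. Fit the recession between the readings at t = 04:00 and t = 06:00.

K_d ≈ 0.112

Between t = 04:00 and t = 06:00 the flow falls from 228.4 to 190.3 cfs over 2×1 h = 2 h.
Per-interval ratio K = (190.3/228.4)^(1/2) = 0.9128; K_d = K^(24/1) = 0.112.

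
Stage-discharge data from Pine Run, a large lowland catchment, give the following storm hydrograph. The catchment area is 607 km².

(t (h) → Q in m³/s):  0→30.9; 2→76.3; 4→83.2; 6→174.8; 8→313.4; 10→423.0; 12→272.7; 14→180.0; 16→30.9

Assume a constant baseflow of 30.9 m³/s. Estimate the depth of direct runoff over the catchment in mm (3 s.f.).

d ≈ 15.5 mm

Direct runoff: 0.0, 45.4, 52.3, 143.9, 282.5, 392.1, 241.8, 149.1, 0.0 m³/s; ΣQ_DR = 1307 m³/s.
V = ΣQ_DR · Δt = 1307 × 7200 s = 9.411 × 10^6 m³.
Over A = 607 km², depth = V / A = 15.5 mm.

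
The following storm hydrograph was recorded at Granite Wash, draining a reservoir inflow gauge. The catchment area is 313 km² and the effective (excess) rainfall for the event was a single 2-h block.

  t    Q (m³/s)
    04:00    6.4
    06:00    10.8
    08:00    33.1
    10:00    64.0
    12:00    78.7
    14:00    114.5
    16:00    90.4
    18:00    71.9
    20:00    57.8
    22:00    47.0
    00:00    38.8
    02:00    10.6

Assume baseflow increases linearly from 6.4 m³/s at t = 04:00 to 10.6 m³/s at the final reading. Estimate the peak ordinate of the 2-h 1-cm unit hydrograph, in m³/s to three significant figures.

Direct runoff: 0.00, 4.02, 25.94, 56.45, 70.77, 106.19, 81.71, 62.83, 48.35, 37.16, 28.58, 0.00 m³/s; ΣQ_DR = 522.0 m³/s, peak = 106.19 m³/s.
Runoff depth d = ΣQ_DR·Δt / A = 522.0 × 7200 / (313 km²) = 12.01 mm.
The 1-cm UH is the DRH scaled by (10 mm)/d, so U_p = 106.19 × 10/12.01 = 88.4 m³/s.

U_p ≈ 88.4 m³/s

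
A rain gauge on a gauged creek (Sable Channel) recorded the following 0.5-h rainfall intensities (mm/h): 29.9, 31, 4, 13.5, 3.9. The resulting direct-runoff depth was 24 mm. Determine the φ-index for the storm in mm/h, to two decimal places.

φ ≈ 8.80 mm/h

Only the 3 blocks with intensity above φ contribute runoff: 29.9, 31, 13.5 mm/h.
Σ(I−φ)·Δt = d  ⇒  (29.9+31+13.5 − 3φ)·0.5 = 24
φ = (74.40 − 24/0.5) / 3 = 8.80 mm/h.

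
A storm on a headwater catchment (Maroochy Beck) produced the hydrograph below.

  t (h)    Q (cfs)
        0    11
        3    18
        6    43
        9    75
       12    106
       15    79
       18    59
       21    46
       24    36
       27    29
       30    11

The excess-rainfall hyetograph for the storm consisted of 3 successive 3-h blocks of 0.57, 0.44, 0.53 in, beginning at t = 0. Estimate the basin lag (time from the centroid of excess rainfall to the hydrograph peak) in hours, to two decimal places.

Centroid of excess rainfall: t_c = Σ P_i·t̄_i / ΣP_i = 4.4221 h (block centres at 1.5, 4.5, 7.5 h).
Hydrograph peak occurs at t = 12 h, so basin lag t_L = 12 − 4.4221 = 7.58 h.

t_L ≈ 7.58 h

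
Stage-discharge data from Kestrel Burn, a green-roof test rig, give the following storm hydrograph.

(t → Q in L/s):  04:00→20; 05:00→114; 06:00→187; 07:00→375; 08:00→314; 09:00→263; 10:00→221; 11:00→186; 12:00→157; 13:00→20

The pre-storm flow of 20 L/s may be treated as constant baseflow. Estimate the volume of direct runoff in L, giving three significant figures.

V ≈ 5.97 × 10^6 L

Direct-runoff ordinates (Q − Q_b): 0.0, 94.0, 167.0, 355.0, 294.0, 243.0, 201.0, 166.0, 137.0, 0.0 L/s.
ΣQ_DR = 1657 L/s.
With Δt = 1 h = 3600 s, V = ΣQ_DR · Δt = 1657 × 3600 = 5.97 × 10^6 L.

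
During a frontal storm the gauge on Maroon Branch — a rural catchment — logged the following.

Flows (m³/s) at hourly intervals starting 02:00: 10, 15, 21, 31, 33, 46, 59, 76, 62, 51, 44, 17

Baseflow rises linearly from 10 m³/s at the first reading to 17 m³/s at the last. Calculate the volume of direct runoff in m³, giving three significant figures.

Direct-runoff ordinates (Q − Q_b): 0.00, 4.36, 9.73, 19.09, 20.45, 32.82, 45.18, 61.55, 46.91, 35.27, 27.64, 0.00 m³/s.
ΣQ_DR = 303.0 m³/s.
With Δt = 1 h = 3600 s, V = ΣQ_DR · Δt = 303.0 × 3600 = 1.09 × 10^6 m³.

V ≈ 1.09 × 10^6 m³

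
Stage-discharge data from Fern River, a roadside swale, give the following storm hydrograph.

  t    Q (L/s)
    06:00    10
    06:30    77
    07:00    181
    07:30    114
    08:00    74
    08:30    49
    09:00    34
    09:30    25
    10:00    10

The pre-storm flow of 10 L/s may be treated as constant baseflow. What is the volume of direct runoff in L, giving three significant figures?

V ≈ 8.71 × 10^5 L

Direct-runoff ordinates (Q − Q_b): 0.0, 67.0, 171.0, 104.0, 64.0, 39.0, 24.0, 15.0, 0.0 L/s.
ΣQ_DR = 484.0 L/s.
With Δt = 0.5 h = 1800 s, V = ΣQ_DR · Δt = 484.0 × 1800 = 8.71 × 10^5 L.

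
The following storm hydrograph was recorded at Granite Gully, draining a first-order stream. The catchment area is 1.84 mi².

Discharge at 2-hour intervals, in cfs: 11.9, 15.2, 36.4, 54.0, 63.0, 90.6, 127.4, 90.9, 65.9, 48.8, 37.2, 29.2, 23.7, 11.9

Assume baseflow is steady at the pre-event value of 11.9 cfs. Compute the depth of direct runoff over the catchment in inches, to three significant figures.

Direct runoff: 0.0, 3.3, 24.5, 42.1, 51.1, 78.7, 115.5, 79.0, 54.0, 36.9, 25.3, 17.3, 11.8, 0.0 cfs; ΣQ_DR = 539.5 cfs.
V = ΣQ_DR · Δt = 539.5 × 7200 s = 3.884 × 10^6 ft³.
Over A = 1.84 mi², depth = V / A = 0.909 in.

d ≈ 0.909 in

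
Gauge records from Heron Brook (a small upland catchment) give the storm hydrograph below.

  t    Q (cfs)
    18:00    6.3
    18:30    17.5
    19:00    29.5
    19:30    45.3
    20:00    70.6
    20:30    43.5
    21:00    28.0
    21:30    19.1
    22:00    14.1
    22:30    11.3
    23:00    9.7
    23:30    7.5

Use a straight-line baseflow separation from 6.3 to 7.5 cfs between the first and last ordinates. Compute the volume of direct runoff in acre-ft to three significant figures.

V ≈ 9.07 acre-ft

Direct-runoff ordinates (Q − Q_b): 0.00, 11.09, 22.98, 38.67, 63.86, 36.65, 21.05, 12.04, 6.93, 4.02, 2.31, 0.00 cfs.
ΣQ_DR = 219.6 cfs.
With Δt = 0.5 h = 1800 s, V = ΣQ_DR · Δt = 219.6 × 1800 = 3.95 × 10^5 ft³ = 9.07 acre-ft.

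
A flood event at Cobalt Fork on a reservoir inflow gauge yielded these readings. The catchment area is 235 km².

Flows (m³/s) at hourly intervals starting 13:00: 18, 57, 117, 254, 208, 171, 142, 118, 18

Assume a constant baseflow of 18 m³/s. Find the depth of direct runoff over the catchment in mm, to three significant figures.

Direct runoff: 0.0, 39.0, 99.0, 236.0, 190.0, 153.0, 124.0, 100.0, 0.0 m³/s; ΣQ_DR = 941.0 m³/s.
V = ΣQ_DR · Δt = 941.0 × 3600 s = 3.388 × 10^6 m³.
Over A = 235 km², depth = V / A = 14.4 mm.

d ≈ 14.4 mm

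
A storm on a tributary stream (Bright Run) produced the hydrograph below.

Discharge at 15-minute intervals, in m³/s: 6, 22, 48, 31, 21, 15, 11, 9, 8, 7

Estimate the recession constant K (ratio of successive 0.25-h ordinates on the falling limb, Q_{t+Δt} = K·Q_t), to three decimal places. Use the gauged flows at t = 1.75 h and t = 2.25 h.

Using the recession-limb readings at t = 1.75 h and t = 2.25 h: Q falls from 9 to 7 m³/s over 2 intervals.
K = (Q₂/Q₁)^(1/2) = (7/9)^(1/2) = 0.882.

K ≈ 0.882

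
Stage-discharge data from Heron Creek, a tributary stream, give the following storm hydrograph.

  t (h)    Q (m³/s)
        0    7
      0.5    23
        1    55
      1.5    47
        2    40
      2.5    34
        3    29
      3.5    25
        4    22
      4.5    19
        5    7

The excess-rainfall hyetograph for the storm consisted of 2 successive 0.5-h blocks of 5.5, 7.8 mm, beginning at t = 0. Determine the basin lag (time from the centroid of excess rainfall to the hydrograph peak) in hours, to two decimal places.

t_L ≈ 0.46 h

Centroid of excess rainfall: t_c = Σ P_i·t̄_i / ΣP_i = 0.5432 h (block centres at 0.25, 0.75 h).
Hydrograph peak occurs at t = 1 h, so basin lag t_L = 1 − 0.5432 = 0.46 h.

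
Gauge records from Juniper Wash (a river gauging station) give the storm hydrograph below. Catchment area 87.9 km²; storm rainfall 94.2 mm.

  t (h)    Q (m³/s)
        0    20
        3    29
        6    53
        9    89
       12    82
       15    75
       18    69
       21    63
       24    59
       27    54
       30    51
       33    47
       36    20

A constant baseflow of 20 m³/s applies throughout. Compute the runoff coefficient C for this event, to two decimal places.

ΣQ_DR = 451.0 m³/s; V = ΣQ_DR·Δt = 4.871 × 10^6 m³.
Runoff depth d = V / A = 55.41 mm.
C = d / P = 55.41 / 94.2 = 0.59.

C ≈ 0.59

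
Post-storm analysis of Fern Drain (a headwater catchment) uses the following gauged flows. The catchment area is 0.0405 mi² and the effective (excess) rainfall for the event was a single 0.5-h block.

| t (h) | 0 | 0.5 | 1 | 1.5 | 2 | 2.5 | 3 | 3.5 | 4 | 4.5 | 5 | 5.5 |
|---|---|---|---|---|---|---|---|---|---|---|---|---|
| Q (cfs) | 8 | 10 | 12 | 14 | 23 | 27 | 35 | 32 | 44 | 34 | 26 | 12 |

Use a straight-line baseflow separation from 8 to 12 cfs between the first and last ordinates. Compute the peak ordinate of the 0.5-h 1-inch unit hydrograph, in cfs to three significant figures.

Direct runoff: 0.00, 1.64, 3.27, 4.91, 13.55, 17.18, 24.82, 21.45, 33.09, 22.73, 14.36, 0.00 cfs; ΣQ_DR = 157.0 cfs, peak = 33.09 cfs.
Runoff depth d = ΣQ_DR·Δt / A = 157.0 × 1800 / (0.0405 mi²) = 3.004 in.
The 1-inch UH is the DRH scaled by (1 in)/d, so U_p = 33.09 × 1/3.004 = 11.0 cfs.

U_p ≈ 11.0 cfs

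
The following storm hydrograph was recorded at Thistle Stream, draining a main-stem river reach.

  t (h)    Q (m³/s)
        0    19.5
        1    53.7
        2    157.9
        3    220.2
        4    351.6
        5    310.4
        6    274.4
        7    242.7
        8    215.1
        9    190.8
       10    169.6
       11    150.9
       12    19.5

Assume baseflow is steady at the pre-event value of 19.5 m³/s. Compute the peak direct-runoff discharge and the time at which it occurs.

Q_p = 332.1 m³/s at t = 4 h

Subtracting baseflow gives direct-runoff ordinates: 0.0, 34.2, 138.4, 200.7, 332.1, 290.9, 254.9, 223.2, 195.6, 171.3, 150.1, 131.4, 0.0 m³/s.
The maximum is 332.1 m³/s, occurring at the reading for t = 4 h.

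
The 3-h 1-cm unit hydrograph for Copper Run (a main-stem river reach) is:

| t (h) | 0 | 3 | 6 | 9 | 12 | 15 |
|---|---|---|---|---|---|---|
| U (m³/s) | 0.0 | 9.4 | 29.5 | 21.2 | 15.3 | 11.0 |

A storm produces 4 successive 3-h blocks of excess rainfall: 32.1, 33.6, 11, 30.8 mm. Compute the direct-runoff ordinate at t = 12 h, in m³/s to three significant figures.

Q ≈ 182 m³/s

By discrete convolution, Q_j = Σ (P_i / 10 mm) · U_{j−i}.
At t = 12 h (j=4): Q = (32.1/10)·15.3 + (33.6/10)·21.2 + (11/10)·29.5 + (30.8/10)·9.4 = 182 m³/s.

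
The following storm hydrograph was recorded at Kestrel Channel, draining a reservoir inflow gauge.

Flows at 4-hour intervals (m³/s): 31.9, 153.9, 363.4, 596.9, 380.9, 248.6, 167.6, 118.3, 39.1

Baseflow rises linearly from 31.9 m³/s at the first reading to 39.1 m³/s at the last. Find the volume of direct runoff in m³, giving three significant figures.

Direct-runoff ordinates (Q − Q_b): 0.00, 121.10, 329.70, 562.30, 345.40, 212.20, 130.30, 80.10, 0.00 m³/s.
ΣQ_DR = 1781 m³/s.
With Δt = 4 h = 14400 s, V = ΣQ_DR · Δt = 1781 × 14400 = 2.56 × 10^7 m³.

V ≈ 2.56 × 10^7 m³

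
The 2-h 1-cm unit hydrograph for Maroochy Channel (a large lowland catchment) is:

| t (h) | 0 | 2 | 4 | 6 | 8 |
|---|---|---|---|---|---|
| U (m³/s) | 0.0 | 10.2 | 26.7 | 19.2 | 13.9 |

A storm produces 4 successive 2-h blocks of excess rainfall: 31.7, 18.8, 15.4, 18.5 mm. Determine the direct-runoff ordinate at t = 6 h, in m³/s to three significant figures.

Q ≈ 127 m³/s

By discrete convolution, Q_j = Σ (P_i / 10 mm) · U_{j−i}.
At t = 6 h (j=3): Q = (31.7/10)·19.2 + (18.8/10)·26.7 + (15.4/10)·10.2 + (18.5/10)·0.0 = 127 m³/s.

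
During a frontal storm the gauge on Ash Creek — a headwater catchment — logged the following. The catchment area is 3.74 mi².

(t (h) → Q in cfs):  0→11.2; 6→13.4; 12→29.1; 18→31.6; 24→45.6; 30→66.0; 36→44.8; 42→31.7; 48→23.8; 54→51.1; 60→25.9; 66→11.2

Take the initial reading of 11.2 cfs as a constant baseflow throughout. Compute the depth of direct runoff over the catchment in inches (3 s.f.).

Direct runoff: 0.0, 2.2, 17.9, 20.4, 34.4, 54.8, 33.6, 20.5, 12.6, 39.9, 14.7, 0.0 cfs; ΣQ_DR = 251.0 cfs.
V = ΣQ_DR · Δt = 251.0 × 21600 s = 5.422 × 10^6 ft³.
Over A = 3.74 mi², depth = V / A = 0.624 in.

d ≈ 0.624 in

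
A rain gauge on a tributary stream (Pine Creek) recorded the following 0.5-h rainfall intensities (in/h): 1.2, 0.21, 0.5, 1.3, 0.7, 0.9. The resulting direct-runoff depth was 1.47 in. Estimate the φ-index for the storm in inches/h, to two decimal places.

Only the 5 blocks with intensity above φ contribute runoff: 1.2, 0.5, 1.3, 0.7, 0.9 in/h.
Σ(I−φ)·Δt = d  ⇒  (1.2+0.5+1.3+0.7+0.9 − 5φ)·0.5 = 1.47
φ = (4.600 − 1.47/0.5) / 5 = 0.33 in/h.

φ ≈ 0.33 in/h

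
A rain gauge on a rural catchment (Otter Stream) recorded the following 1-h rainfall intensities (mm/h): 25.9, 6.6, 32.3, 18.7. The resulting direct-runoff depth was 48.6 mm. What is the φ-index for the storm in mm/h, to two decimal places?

Only the 3 blocks with intensity above φ contribute runoff: 25.9, 32.3, 18.7 mm/h.
Σ(I−φ)·Δt = d  ⇒  (25.9+32.3+18.7 − 3φ)·1 = 48.6
φ = (76.90 − 48.6/1) / 3 = 9.43 mm/h.

φ ≈ 9.43 mm/h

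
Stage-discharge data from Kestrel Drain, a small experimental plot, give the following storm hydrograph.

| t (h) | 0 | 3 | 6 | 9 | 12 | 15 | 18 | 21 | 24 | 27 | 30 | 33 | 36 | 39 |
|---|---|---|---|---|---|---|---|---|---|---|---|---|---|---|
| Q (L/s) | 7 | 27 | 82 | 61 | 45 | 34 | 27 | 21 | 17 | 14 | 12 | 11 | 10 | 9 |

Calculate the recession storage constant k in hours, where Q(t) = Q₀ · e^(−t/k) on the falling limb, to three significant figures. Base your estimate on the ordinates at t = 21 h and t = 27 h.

k ≈ 14.8 h

On the falling limb, Q drops from 21 to 14 L/s between t = 21 h and t = 27 h (Δt = 6 h).
k = −Δt / ln(Q₂/Q₁) = −6 / ln(14/21) = 14.8 h.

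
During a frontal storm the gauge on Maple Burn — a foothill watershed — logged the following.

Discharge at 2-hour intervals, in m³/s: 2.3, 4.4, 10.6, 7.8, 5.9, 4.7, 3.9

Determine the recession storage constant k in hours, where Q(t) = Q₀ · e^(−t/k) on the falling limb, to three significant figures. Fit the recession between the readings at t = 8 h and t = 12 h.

k ≈ 9.66 h

On the falling limb, Q drops from 5.9 to 3.9 m³/s between t = 8 h and t = 12 h (Δt = 4 h).
k = −Δt / ln(Q₂/Q₁) = −4 / ln(3.9/5.9) = 9.66 h.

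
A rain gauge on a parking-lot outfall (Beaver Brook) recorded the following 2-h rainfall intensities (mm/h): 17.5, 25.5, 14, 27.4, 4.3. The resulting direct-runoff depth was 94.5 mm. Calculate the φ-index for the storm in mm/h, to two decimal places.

φ ≈ 9.29 mm/h

Only the 4 blocks with intensity above φ contribute runoff: 17.5, 25.5, 14, 27.4 mm/h.
Σ(I−φ)·Δt = d  ⇒  (17.5+25.5+14+27.4 − 4φ)·2 = 94.5
φ = (84.40 − 94.5/2) / 4 = 9.29 mm/h.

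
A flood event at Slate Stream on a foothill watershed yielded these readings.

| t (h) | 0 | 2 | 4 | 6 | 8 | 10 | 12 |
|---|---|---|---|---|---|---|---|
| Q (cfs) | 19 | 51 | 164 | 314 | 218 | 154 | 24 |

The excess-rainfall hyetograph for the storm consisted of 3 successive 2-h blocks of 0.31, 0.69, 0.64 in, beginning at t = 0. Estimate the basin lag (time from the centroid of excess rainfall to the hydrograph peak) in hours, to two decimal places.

t_L ≈ 2.60 h

Centroid of excess rainfall: t_c = Σ P_i·t̄_i / ΣP_i = 3.4024 h (block centres at 1, 3, 5 h).
Hydrograph peak occurs at t = 6 h, so basin lag t_L = 6 − 3.4024 = 2.60 h.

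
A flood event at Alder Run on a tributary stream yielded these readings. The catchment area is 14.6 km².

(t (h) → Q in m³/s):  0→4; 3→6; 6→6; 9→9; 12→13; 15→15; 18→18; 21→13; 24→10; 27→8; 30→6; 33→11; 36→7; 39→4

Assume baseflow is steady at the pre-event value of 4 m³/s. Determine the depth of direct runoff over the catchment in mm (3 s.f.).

d ≈ 54.7 mm

Direct runoff: 0.0, 2.0, 2.0, 5.0, 9.0, 11.0, 14.0, 9.0, 6.0, 4.0, 2.0, 7.0, 3.0, 0.0 m³/s; ΣQ_DR = 74.00 m³/s.
V = ΣQ_DR · Δt = 74.00 × 10800 s = 7.992 × 10^5 m³.
Over A = 14.6 km², depth = V / A = 54.7 mm.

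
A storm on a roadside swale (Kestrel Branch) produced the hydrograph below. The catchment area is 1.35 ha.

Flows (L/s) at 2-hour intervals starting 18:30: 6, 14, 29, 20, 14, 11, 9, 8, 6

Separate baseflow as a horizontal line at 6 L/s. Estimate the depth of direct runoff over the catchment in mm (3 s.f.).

d ≈ 33.6 mm

Direct runoff: 0.0, 8.0, 23.0, 14.0, 8.0, 5.0, 3.0, 2.0, 0.0 L/s; ΣQ_DR = 63.00 L/s.
V = ΣQ_DR · Δt = 63.00 × 7200 s = 4.536 × 10^5 L.
Over A = 1.35 ha, depth = V / A = 33.6 mm.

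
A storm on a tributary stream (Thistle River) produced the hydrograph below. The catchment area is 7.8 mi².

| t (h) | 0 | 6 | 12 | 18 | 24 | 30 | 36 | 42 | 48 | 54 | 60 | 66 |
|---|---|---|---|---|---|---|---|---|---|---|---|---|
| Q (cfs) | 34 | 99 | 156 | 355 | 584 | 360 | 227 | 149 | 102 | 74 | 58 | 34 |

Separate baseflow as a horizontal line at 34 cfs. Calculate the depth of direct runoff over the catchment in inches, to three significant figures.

Direct runoff: 0.0, 65.0, 122.0, 321.0, 550.0, 326.0, 193.0, 115.0, 68.0, 40.0, 24.0, 0.0 cfs; ΣQ_DR = 1824 cfs.
V = ΣQ_DR · Δt = 1824 × 21600 s = 3.940 × 10^7 ft³.
Over A = 7.8 mi², depth = V / A = 2.17 in.

d ≈ 2.17 in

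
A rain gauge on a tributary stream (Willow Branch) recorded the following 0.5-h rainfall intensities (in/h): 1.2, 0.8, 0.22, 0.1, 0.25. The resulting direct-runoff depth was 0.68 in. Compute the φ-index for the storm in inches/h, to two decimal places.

Only the 2 blocks with intensity above φ contribute runoff: 1.2, 0.8 in/h.
Σ(I−φ)·Δt = d  ⇒  (1.2+0.8 − 2φ)·0.5 = 0.68
φ = (2.000 − 0.68/0.5) / 2 = 0.32 in/h.

φ ≈ 0.32 in/h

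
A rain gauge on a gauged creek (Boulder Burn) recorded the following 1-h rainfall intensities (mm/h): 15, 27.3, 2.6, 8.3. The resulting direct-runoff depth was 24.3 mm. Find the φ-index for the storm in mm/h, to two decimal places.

φ ≈ 9.00 mm/h

Only the 2 blocks with intensity above φ contribute runoff: 15, 27.3 mm/h.
Σ(I−φ)·Δt = d  ⇒  (15+27.3 − 2φ)·1 = 24.3
φ = (42.30 − 24.3/1) / 2 = 9.00 mm/h.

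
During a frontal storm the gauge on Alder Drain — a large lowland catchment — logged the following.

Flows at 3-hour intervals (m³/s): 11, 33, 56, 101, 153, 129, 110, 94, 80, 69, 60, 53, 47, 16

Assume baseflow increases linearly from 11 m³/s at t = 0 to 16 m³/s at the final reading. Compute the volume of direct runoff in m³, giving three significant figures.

Direct-runoff ordinates (Q − Q_b): 0.00, 21.62, 44.23, 88.85, 140.46, 116.08, 96.69, 80.31, 65.92, 54.54, 45.15, 37.77, 31.38, 0.00 m³/s.
ΣQ_DR = 823.0 m³/s.
With Δt = 3 h = 10800 s, V = ΣQ_DR · Δt = 823.0 × 10800 = 8.89 × 10^6 m³.

V ≈ 8.89 × 10^6 m³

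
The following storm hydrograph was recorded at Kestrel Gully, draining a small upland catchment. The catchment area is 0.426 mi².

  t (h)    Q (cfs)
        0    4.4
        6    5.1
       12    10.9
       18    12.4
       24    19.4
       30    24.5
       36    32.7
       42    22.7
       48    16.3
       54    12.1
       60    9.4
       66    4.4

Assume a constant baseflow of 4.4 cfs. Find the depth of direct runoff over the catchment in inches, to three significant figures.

d ≈ 2.65 in

Direct runoff: 0.0, 0.7, 6.5, 8.0, 15.0, 20.1, 28.3, 18.3, 11.9, 7.7, 5.0, 0.0 cfs; ΣQ_DR = 121.5 cfs.
V = ΣQ_DR · Δt = 121.5 × 21600 s = 2.624 × 10^6 ft³.
Over A = 0.426 mi², depth = V / A = 2.65 in.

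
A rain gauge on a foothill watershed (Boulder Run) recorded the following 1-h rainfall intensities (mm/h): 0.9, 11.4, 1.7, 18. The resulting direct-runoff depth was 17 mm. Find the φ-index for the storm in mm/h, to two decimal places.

Only the 2 blocks with intensity above φ contribute runoff: 11.4, 18 mm/h.
Σ(I−φ)·Δt = d  ⇒  (11.4+18 − 2φ)·1 = 17
φ = (29.40 − 17/1) / 2 = 6.20 mm/h.

φ ≈ 6.20 mm/h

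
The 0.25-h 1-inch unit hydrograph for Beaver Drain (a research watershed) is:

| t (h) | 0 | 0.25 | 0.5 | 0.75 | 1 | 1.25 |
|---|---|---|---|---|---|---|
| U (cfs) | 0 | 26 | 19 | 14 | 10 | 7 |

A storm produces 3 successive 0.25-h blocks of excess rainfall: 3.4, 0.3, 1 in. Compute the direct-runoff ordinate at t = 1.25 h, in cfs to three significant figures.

Q ≈ 40.8 cfs

By discrete convolution, Q_j = Σ (P_i / 1 in) · U_{j−i}.
At t = 1.25 h (j=5): Q = (3.4/1)·7 + (0.3/1)·10 + (1/1)·14 = 40.8 cfs.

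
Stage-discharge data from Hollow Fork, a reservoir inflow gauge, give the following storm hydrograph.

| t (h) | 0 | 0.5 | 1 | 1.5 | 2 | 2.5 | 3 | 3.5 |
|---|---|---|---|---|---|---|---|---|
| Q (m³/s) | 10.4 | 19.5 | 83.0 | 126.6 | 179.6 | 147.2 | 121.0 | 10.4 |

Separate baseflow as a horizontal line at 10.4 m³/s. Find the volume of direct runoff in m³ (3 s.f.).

V ≈ 1.11 × 10^6 m³

Direct-runoff ordinates (Q − Q_b): 0.0, 9.1, 72.6, 116.2, 169.2, 136.8, 110.6, 0.0 m³/s.
ΣQ_DR = 614.5 m³/s.
With Δt = 0.5 h = 1800 s, V = ΣQ_DR · Δt = 614.5 × 1800 = 1.11 × 10^6 m³.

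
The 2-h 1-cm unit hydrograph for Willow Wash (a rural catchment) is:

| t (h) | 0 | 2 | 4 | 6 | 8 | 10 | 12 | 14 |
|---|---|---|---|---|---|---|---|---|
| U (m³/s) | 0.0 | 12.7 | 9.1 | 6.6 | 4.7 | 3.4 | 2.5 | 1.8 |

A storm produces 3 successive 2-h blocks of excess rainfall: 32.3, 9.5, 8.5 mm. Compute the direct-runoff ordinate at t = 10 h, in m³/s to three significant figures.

Q ≈ 21.1 m³/s

By discrete convolution, Q_j = Σ (P_i / 10 mm) · U_{j−i}.
At t = 10 h (j=5): Q = (32.3/10)·3.4 + (9.5/10)·4.7 + (8.5/10)·6.6 = 21.1 m³/s.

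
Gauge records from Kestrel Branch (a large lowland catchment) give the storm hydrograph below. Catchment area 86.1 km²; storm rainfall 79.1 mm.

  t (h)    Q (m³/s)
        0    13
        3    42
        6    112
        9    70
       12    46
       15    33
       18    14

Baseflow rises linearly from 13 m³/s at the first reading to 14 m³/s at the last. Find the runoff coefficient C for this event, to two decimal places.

ΣQ_DR = 235.5 m³/s; V = ΣQ_DR·Δt = 2.543 × 10^6 m³.
Runoff depth d = V / A = 29.54 mm.
C = d / P = 29.54 / 79.1 = 0.37.

C ≈ 0.37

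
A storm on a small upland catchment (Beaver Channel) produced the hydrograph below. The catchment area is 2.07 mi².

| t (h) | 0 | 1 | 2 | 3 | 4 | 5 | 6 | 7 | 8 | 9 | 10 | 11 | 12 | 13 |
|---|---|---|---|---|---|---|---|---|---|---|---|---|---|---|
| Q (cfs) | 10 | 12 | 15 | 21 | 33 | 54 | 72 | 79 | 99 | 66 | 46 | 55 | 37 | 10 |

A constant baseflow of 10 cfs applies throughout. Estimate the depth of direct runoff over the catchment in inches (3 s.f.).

Direct runoff: 0.0, 2.0, 5.0, 11.0, 23.0, 44.0, 62.0, 69.0, 89.0, 56.0, 36.0, 45.0, 27.0, 0.0 cfs; ΣQ_DR = 469.0 cfs.
V = ΣQ_DR · Δt = 469.0 × 3600 s = 1.688 × 10^6 ft³.
Over A = 2.07 mi², depth = V / A = 0.351 in.

d ≈ 0.351 in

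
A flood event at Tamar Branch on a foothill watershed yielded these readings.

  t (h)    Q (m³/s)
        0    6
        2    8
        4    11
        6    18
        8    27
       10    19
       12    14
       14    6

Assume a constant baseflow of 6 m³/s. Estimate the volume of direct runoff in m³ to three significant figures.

V ≈ 4.39 × 10^5 m³

Direct-runoff ordinates (Q − Q_b): 0.0, 2.0, 5.0, 12.0, 21.0, 13.0, 8.0, 0.0 m³/s.
ΣQ_DR = 61.00 m³/s.
With Δt = 2 h = 7200 s, V = ΣQ_DR · Δt = 61.00 × 7200 = 4.39 × 10^5 m³.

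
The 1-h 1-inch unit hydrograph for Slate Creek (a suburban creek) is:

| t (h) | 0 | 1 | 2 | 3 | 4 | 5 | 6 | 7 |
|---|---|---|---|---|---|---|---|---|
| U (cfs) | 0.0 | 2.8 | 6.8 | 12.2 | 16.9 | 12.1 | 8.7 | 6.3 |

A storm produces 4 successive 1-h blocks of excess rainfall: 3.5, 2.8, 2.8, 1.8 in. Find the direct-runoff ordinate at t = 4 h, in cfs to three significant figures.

By discrete convolution, Q_j = Σ (P_i / 1 in) · U_{j−i}.
At t = 4 h (j=4): Q = (3.5/1)·16.9 + (2.8/1)·12.2 + (2.8/1)·6.8 + (1.8/1)·2.8 = 117 cfs.

Q ≈ 117 cfs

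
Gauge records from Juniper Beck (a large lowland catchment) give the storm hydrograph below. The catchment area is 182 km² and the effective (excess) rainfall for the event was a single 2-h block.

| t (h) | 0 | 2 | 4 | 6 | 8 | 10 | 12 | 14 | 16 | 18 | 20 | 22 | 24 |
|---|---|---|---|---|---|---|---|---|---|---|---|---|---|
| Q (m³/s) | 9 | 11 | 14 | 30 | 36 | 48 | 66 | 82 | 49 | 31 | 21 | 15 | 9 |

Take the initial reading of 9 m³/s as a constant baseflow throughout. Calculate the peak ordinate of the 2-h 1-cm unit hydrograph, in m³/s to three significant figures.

Direct runoff: 0.0, 2.0, 5.0, 21.0, 27.0, 39.0, 57.0, 73.0, 40.0, 22.0, 12.0, 6.0, 0.0 m³/s; ΣQ_DR = 304.0 m³/s, peak = 73.0 m³/s.
Runoff depth d = ΣQ_DR·Δt / A = 304.0 × 7200 / (182 km²) = 12.03 mm.
The 1-cm UH is the DRH scaled by (10 mm)/d, so U_p = 73.0 × 10/12.03 = 60.7 m³/s.

U_p ≈ 60.7 m³/s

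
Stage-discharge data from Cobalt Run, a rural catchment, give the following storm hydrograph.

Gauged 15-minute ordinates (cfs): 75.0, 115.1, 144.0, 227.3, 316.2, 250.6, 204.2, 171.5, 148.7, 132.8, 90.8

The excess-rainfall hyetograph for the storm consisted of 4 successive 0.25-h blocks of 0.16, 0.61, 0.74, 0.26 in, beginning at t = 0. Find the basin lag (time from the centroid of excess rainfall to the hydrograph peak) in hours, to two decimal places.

t_L ≈ 0.47 h

Centroid of excess rainfall: t_c = Σ P_i·t̄_i / ΣP_i = 0.5304 h (block centres at 0.125, 0.375, 0.625, 0.875 h).
Hydrograph peak occurs at t = 1 h, so basin lag t_L = 1 − 0.5304 = 0.47 h.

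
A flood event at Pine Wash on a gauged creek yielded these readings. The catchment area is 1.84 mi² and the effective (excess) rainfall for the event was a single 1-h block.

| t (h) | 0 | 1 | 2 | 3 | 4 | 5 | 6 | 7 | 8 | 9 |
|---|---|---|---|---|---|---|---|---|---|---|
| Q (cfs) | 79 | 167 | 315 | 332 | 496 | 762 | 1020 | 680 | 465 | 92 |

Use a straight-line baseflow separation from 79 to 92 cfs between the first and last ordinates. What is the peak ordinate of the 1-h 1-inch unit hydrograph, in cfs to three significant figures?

U_p ≈ 312 cfs

Direct runoff: 0.00, 86.56, 233.11, 248.67, 411.22, 675.78, 932.33, 590.89, 374.44, 0.00 cfs; ΣQ_DR = 3553 cfs, peak = 932.33 cfs.
Runoff depth d = ΣQ_DR·Δt / A = 3553 × 3600 / (1.84 mi²) = 2.992 in.
The 1-inch UH is the DRH scaled by (1 in)/d, so U_p = 932.33 × 1/2.992 = 312 cfs.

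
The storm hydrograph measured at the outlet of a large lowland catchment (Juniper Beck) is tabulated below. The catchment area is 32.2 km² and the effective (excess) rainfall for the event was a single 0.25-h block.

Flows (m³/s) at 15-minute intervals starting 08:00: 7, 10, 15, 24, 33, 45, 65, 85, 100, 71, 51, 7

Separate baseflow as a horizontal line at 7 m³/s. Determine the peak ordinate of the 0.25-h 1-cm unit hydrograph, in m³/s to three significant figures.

Direct runoff: 0.0, 3.0, 8.0, 17.0, 26.0, 38.0, 58.0, 78.0, 93.0, 64.0, 44.0, 0.0 m³/s; ΣQ_DR = 429.0 m³/s, peak = 93.0 m³/s.
Runoff depth d = ΣQ_DR·Δt / A = 429.0 × 900 / (32.2 km²) = 11.99 mm.
The 1-cm UH is the DRH scaled by (10 mm)/d, so U_p = 93.0 × 10/11.99 = 77.6 m³/s.

U_p ≈ 77.6 m³/s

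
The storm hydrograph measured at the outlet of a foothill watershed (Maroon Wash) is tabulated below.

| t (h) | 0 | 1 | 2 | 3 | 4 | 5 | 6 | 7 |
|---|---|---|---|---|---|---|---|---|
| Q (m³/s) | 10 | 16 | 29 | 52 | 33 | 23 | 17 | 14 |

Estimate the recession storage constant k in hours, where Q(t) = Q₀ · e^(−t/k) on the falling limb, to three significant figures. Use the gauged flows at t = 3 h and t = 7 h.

On the falling limb, Q drops from 52 to 14 m³/s between t = 3 h and t = 7 h (Δt = 4 h).
k = −Δt / ln(Q₂/Q₁) = −4 / ln(14/52) = 3.05 h.

k ≈ 3.05 h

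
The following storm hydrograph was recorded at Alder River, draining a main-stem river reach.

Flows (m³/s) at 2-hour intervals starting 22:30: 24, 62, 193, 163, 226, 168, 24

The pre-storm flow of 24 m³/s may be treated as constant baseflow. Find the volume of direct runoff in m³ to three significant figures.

V ≈ 4.98 × 10^6 m³

Direct-runoff ordinates (Q − Q_b): 0.0, 38.0, 169.0, 139.0, 202.0, 144.0, 0.0 m³/s.
ΣQ_DR = 692.0 m³/s.
With Δt = 2 h = 7200 s, V = ΣQ_DR · Δt = 692.0 × 7200 = 4.98 × 10^6 m³.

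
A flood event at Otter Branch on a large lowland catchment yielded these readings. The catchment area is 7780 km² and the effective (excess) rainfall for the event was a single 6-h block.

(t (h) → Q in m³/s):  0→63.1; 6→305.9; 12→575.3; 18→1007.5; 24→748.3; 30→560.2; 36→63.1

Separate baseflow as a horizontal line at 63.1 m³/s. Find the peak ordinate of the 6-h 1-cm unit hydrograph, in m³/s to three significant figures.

Direct runoff: 0.0, 242.8, 512.2, 944.4, 685.2, 497.1, 0.0 m³/s; ΣQ_DR = 2882 m³/s, peak = 944.4 m³/s.
Runoff depth d = ΣQ_DR·Δt / A = 2882 × 21600 / (7780 km²) = 8.001 mm.
The 1-cm UH is the DRH scaled by (10 mm)/d, so U_p = 944.4 × 10/8.001 = 1180 m³/s.

U_p ≈ 1180 m³/s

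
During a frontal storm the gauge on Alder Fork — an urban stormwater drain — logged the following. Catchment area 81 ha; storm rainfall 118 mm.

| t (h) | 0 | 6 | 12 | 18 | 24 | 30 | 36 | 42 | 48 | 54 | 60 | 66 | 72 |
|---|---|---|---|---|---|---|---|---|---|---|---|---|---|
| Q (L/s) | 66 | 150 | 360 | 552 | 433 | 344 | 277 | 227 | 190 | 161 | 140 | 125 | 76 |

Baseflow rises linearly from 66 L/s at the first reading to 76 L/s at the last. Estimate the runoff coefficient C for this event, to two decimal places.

ΣQ_DR = 2178 L/s; V = ΣQ_DR·Δt = 4.704 × 10^7 L.
Runoff depth d = V / A = 58.08 mm.
C = d / P = 58.08 / 118 = 0.49.

C ≈ 0.49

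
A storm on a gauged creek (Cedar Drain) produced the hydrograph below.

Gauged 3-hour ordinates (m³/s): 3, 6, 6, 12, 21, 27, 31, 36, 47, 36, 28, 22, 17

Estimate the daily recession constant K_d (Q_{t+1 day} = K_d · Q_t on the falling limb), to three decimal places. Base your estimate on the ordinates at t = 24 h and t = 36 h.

K_d ≈ 0.131

Between t = 24 h and t = 36 h the flow falls from 47 to 17 m³/s over 4×3 h = 12 h.
Per-interval ratio K = (17/47)^(1/4) = 0.7755; K_d = K^(24/3) = 0.131.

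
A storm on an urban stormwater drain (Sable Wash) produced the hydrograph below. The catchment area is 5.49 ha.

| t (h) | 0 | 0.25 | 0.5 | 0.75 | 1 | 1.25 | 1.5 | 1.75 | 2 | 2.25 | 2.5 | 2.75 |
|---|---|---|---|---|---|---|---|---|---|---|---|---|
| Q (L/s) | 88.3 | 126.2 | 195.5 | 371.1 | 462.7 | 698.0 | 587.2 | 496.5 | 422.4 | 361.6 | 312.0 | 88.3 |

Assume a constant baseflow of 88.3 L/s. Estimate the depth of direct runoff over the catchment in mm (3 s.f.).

Direct runoff: 0.0, 37.9, 107.2, 282.8, 374.4, 609.7, 498.9, 408.2, 334.1, 273.3, 223.7, 0.0 L/s; ΣQ_DR = 3150 L/s.
V = ΣQ_DR · Δt = 3150 × 900 s = 2.835 × 10^6 L.
Over A = 5.49 ha, depth = V / A = 51.6 mm.

d ≈ 51.6 mm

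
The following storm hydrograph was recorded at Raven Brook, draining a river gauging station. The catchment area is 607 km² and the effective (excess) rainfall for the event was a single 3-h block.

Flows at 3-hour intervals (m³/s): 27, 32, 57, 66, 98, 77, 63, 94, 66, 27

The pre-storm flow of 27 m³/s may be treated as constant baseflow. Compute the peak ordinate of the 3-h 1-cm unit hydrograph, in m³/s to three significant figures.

Direct runoff: 0.0, 5.0, 30.0, 39.0, 71.0, 50.0, 36.0, 67.0, 39.0, 0.0 m³/s; ΣQ_DR = 337.0 m³/s, peak = 71.0 m³/s.
Runoff depth d = ΣQ_DR·Δt / A = 337.0 × 10800 / (607 km²) = 5.996 mm.
The 1-cm UH is the DRH scaled by (10 mm)/d, so U_p = 71.0 × 10/5.996 = 118 m³/s.

U_p ≈ 118 m³/s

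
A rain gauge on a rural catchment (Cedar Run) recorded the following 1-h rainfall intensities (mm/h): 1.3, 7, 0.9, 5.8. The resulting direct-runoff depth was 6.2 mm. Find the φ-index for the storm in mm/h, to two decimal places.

Only the 2 blocks with intensity above φ contribute runoff: 7, 5.8 mm/h.
Σ(I−φ)·Δt = d  ⇒  (7+5.8 − 2φ)·1 = 6.2
φ = (12.80 − 6.2/1) / 2 = 3.30 mm/h.

φ ≈ 3.30 mm/h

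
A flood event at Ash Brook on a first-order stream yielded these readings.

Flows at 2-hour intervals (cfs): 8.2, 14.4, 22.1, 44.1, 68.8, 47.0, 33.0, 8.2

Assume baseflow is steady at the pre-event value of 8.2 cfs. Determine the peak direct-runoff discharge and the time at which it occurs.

Subtracting baseflow gives direct-runoff ordinates: 0.0, 6.2, 13.9, 35.9, 60.6, 38.8, 24.8, 0.0 cfs.
The maximum is 60.6 cfs, occurring at the reading for t = 8 h.

Q_p = 60.6 cfs at t = 8 h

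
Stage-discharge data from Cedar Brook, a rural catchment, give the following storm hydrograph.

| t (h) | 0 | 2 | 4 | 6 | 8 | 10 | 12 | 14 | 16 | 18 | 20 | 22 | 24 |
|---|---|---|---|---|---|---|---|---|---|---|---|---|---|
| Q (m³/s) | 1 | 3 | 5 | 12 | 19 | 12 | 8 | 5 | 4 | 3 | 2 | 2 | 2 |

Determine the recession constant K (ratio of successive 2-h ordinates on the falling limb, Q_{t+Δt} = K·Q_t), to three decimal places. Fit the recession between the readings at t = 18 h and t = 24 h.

K ≈ 0.874

Using the recession-limb readings at t = 18 h and t = 24 h: Q falls from 3 to 2 m³/s over 3 intervals.
K = (Q₂/Q₁)^(1/3) = (2/3)^(1/3) = 0.874.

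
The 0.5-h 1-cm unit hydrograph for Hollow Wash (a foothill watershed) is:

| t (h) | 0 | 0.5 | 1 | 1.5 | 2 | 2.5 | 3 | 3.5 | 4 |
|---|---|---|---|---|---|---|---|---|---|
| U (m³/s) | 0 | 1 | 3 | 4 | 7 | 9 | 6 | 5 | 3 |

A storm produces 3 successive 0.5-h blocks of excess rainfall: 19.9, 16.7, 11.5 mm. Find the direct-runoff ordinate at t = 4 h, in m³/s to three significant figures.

Q ≈ 21.2 m³/s

By discrete convolution, Q_j = Σ (P_i / 10 mm) · U_{j−i}.
At t = 4 h (j=8): Q = (19.9/10)·3 + (16.7/10)·5 + (11.5/10)·6 = 21.2 m³/s.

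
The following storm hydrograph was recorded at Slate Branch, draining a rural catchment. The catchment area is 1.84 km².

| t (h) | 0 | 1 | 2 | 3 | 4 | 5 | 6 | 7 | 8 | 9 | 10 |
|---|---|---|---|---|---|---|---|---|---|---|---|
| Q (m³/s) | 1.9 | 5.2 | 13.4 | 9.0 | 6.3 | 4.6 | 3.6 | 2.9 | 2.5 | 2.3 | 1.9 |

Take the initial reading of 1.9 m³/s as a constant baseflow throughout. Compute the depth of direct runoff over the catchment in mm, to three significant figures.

Direct runoff: 0.0, 3.3, 11.5, 7.1, 4.4, 2.7, 1.7, 1.0, 0.6, 0.4, 0.0 m³/s; ΣQ_DR = 32.70 m³/s.
V = ΣQ_DR · Δt = 32.70 × 3600 s = 1.177 × 10^5 m³.
Over A = 1.84 km², depth = V / A = 64.0 mm.

d ≈ 64.0 mm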